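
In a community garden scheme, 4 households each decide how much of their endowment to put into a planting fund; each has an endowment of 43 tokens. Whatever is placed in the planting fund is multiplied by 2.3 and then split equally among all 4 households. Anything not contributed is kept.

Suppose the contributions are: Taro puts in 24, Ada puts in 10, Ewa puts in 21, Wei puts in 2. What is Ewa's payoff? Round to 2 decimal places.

54.78 tokens

Total contributed: 24 + 10 + 21 + 2 = 57.
Each receives 2.3 × 57 / 4 = 32.78 from the planting fund.
Ewa keeps 43 − 21 = 22, so Ewa's payoff is 22 + 32.78 = 54.78.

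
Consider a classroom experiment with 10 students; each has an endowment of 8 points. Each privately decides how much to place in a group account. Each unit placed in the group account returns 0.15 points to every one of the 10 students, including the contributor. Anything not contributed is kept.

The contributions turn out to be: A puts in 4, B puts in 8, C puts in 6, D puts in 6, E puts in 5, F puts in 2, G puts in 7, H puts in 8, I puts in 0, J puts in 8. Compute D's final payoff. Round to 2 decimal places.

Total contributed: 4 + 8 + 6 + 6 + 5 + 2 + 7 + 8 + 0 + 8 = 54.
Each receives 0.15 × 54 = 8.10 from the group account.
D keeps 8 − 6 = 2, so D's payoff is 2 + 8.10 = 10.10.

10.10 points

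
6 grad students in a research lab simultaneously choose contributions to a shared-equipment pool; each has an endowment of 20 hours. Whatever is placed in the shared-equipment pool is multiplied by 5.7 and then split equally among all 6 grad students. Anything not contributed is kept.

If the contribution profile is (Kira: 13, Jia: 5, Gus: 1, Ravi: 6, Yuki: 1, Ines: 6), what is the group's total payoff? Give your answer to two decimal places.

Total contributed: 13 + 5 + 1 + 6 + 1 + 6 = 32; total kept: 6 × 20 − 32 = 88.
The shared-equipment pool pays out 5.7 × 32 = 182.40 in aggregate.
Group total = 88 + 182.40 = 270.40.

270.40 hours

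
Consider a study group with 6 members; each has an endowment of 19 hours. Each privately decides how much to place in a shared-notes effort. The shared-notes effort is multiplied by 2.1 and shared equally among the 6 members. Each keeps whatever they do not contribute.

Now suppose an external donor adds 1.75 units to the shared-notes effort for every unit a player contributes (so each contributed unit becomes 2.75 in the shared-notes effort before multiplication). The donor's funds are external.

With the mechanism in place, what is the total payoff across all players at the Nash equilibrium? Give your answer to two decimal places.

114.00 hours

With the mechanism, a contributed unit returns 2.1 × 2.75 / 6 = 0.9625 per unit of net cost — still below 1 — so contributing 0 remains dominant for every player.
Everyone keeps their endowment and the group total is 6 × 19 = 114.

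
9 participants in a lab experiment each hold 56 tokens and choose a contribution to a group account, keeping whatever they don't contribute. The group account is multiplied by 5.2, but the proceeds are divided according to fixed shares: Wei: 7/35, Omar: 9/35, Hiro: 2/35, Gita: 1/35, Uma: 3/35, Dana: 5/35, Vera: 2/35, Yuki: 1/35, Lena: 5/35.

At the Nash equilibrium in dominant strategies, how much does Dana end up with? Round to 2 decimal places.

Each unit j contributes comes back to j as 5.2 × (j's share), so j prefers to contribute only if that share exceeds 1/5.2 = 0.1923; otherwise keeping the unit dominates.
Wei and Omar clear that bar, contributing 56 each; the remaining 7 contribute 0. Total contributed: 112.
Dana keeps 56 and receives 5.2 × 112 × 5/35 = 83.20 from the group account, for a payoff of 139.20.

139.20 tokens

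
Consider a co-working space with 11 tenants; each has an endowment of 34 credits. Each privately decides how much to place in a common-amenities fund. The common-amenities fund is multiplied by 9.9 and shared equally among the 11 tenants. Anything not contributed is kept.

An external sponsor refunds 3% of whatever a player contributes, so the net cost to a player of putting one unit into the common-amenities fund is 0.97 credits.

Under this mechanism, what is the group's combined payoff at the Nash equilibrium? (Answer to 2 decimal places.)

374.00 credits

Even with the mechanism, each unit contributed returns only (9.9/11) / 0.97 = 0.9278 per unit of net cost, so contributing nothing is still dominant.
At the Nash equilibrium no one contributes; group total payoff = 11 × 34 = 374.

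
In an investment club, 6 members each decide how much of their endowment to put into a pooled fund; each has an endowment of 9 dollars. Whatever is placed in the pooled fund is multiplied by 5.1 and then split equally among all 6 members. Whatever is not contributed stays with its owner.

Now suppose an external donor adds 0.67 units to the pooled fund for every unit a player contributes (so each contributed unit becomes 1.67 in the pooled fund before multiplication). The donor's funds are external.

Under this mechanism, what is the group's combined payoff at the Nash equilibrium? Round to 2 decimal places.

459.92 dollars

Under the mechanism each unit contributed yields 5.1 × 1.67 / 6 = 1.4195 back to its contributor per unit of net cost, which exceeds 1, making full contribution the dominant choice for everyone.
So the Nash equilibrium is full contribution by all 6; the group earns 5.1 × 1.67 × 54 = 459.92.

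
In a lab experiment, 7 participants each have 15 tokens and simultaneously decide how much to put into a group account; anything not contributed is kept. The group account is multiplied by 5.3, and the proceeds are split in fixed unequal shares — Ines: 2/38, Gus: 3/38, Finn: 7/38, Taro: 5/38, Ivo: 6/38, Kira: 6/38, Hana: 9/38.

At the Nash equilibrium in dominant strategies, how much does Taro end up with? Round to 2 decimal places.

25.46 tokens

A player with share s gets back 5.3·s per unit contributed, so full contribution is dominant for anyone with s > 1/5.3 = 0.1887 and zero contribution is dominant for anyone below.
The only share above 0.1887 is Hana's 9/38, contributing 15; the remaining 6 contribute 0. Total contributed: 15.
Taro keeps 15 and receives 5.3 × 15 × 5/38 = 10.46 from the group account, for a payoff of 25.46.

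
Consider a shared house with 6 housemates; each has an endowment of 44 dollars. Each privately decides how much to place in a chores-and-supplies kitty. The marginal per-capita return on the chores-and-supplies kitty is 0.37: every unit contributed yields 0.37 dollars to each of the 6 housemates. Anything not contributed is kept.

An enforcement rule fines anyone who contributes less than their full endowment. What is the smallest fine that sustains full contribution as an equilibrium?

Given the others contribute fully, the best deviation is to contribute 0 (any partial contribution still incurs the fine and gives up units whose private return 0.37 is below 1).
Deviating from 44 to 0 saves 44 dollars but forfeits the deviator's share of the drop in the chores-and-supplies kitty: 0.37 × 44 = 16.28.
So the deviation gain is 44 − 16.28 = 27.72, and the fine must be at least 27.72 dollars to wipe it out.

27.72 dollars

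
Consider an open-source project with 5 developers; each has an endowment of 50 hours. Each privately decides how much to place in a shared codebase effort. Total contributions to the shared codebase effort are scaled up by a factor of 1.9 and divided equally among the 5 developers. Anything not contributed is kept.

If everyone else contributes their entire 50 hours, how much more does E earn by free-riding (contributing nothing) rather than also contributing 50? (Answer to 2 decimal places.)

Switching from a contribution of 50 to 0 lets E keep an extra 50 hours, but lowers the shared codebase effort by 50, which costs E their own share of that drop: 1.9/5 × 50 = 19.00.
Net gain = 50 − 19.00 = 31.00. The private return per contributed unit (0.3800) is below 1, so free-riding is indeed the best response regardless of what the others do.

31.00 hours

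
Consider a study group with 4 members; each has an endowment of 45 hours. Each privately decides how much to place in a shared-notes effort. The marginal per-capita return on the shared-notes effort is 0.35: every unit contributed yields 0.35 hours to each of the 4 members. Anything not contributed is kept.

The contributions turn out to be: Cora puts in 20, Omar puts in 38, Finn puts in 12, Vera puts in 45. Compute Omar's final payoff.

47.25 hours

Total contributed: 20 + 38 + 12 + 45 = 115.
Each receives 0.35 × 115 = 40.25 from the shared-notes effort.
Omar keeps 45 − 38 = 7, so Omar's payoff is 7 + 40.25 = 47.25.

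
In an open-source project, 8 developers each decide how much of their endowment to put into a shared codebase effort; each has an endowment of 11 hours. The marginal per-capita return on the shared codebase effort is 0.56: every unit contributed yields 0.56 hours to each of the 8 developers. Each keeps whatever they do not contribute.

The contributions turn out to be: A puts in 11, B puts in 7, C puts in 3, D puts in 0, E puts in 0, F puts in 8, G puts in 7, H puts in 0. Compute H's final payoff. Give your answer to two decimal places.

31.16 hours

Total contributed: 11 + 7 + 3 + 0 + 0 + 8 + 7 + 0 = 36.
Each receives 0.56 × 36 = 20.16 from the shared codebase effort.
H keeps 11 − 0 = 11, so H's payoff is 11 + 20.16 = 31.16.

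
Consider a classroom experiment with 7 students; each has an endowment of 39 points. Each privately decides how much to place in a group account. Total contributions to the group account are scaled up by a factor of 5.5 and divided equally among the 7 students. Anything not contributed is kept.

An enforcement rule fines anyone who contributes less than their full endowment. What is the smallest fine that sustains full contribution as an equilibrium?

Given the others contribute fully, the best deviation is to contribute 0 (any partial contribution still incurs the fine and gives up units whose private return 0.7857 is below 1).
Deviating from 39 to 0 saves 39 points but forfeits the deviator's share of the drop in the group account: 5.5/7 × 39 = 30.64.
So the deviation gain is 39 − 30.64 = 8.36, and the fine must be at least 8.36 points to wipe it out.

8.36 points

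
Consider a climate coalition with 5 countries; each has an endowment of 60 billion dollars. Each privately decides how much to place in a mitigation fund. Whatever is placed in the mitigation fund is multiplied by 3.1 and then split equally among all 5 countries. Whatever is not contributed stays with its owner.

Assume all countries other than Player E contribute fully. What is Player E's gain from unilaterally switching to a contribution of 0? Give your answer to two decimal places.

22.80 billion dollars

Switching from a contribution of 60 to 0 lets Player E keep an extra 60 billion dollars, but lowers the mitigation fund by 60, which costs Player E their own share of that drop: 3.1/5 × 60 = 37.20.
Net gain = 60 − 37.20 = 22.80. The private return per contributed unit (0.6200) is below 1, so free-riding is indeed the best response regardless of what the others do.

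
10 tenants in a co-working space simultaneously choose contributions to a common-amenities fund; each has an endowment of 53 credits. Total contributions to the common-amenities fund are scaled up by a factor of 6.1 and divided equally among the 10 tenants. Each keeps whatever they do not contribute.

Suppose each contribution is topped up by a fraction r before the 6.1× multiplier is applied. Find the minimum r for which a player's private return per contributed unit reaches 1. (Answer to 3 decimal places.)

0.639

With matching at rate r, one contributed unit becomes (1 + r) in the common-amenities fund and returns 6.1 × (1 + r) / 10 to the contributor.
Setting this equal to 1: 1 + r = 10/6.1 = 1.6393.
So the minimum matching rate is r = 1.6393 − 1 = 0.639.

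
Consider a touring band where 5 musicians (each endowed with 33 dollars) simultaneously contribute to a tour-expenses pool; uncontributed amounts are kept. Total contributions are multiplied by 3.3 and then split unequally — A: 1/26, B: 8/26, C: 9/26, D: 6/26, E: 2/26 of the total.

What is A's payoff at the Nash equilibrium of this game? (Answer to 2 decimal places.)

Player j's private return per contributed unit is 3.3 × (j's share). Contributing is weakly dominant for j when that share is at least 1/3.3 = 0.3030, and contributing 0 is dominant otherwise.
B and C are above the threshold, contributing 33 each; the remaining 3 contribute 0. Total contributed: 66.
A keeps 33 and receives 3.3 × 66 × 1/26 = 8.38 from the tour-expenses pool, for a payoff of 41.38.

41.38 dollars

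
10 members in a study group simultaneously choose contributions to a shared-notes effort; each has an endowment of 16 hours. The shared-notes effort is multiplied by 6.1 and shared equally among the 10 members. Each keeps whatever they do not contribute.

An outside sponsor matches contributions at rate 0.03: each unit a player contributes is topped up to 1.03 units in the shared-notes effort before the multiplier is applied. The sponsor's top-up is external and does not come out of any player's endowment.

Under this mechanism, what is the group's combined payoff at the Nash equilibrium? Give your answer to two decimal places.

160.00 hours

The effective private return is 6.1 × 1.03 / 10 = 0.6283, which is still under 1, so the mechanism doesn't change anyone's dominant strategy: zero contribution.
Everyone keeps their endowment and the group total is 10 × 16 = 160.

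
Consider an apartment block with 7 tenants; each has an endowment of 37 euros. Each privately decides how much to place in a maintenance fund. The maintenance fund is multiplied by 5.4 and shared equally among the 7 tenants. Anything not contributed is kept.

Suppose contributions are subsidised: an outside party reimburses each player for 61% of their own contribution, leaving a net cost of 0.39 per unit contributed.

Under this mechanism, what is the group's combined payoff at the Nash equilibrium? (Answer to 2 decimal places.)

1556.59 euros

Under the mechanism each unit contributed yields (5.4/7) / 0.39 = 1.9780 back to its contributor per unit of net cost, which exceeds 1, making full contribution the dominant choice for everyone.
So the Nash equilibrium is full contribution by all 7; the group earns 7 × (37 × 0.61 + 5.4 × 37) = 1556.59.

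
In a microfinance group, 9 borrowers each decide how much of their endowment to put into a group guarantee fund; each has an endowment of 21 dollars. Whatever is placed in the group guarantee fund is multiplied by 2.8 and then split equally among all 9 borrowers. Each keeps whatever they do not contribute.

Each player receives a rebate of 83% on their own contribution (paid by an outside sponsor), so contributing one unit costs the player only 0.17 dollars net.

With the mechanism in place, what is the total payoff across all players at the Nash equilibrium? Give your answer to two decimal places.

686.07 dollars

Under the mechanism each unit contributed yields (2.8/9) / 0.17 = 1.8301 back to its contributor per unit of net cost, which exceeds 1, making full contribution the dominant choice for everyone.
At the Nash equilibrium everyone contributes 21. Group total payoff = 9 × (21 × 0.83 + 2.8 × 21) = 686.07.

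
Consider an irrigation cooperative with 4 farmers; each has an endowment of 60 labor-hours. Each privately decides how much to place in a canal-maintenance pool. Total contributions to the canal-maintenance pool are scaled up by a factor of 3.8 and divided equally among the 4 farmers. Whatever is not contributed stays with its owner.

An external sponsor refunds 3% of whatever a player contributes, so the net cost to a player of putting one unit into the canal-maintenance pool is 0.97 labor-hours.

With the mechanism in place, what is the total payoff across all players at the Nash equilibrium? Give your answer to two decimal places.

240.00 labor-hours

With the mechanism, a contributed unit returns (3.8/4) / 0.97 = 0.9794 per unit of net cost — still below 1 — so contributing 0 remains dominant for every player.
Everyone keeps their endowment and the group total is 4 × 60 = 240.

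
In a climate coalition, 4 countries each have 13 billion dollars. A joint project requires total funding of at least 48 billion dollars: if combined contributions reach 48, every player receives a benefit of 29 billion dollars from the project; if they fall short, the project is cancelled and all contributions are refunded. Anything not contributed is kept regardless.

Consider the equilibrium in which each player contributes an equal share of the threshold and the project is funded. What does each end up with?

30 billion dollars

Equal share of the threshold: 48/4 = 12.
At this profile no one gains by cutting their contribution: any cut drops the total below 48, the project is cancelled, contributions are refunded, and the deviator ends with 13, which is less than 13 − 12 + 29 = 30. Contributing more than 12 just wastes the excess. So contributing exactly 12 is a best response.
Each player's payoff: 13 − 12 + 29 = 30.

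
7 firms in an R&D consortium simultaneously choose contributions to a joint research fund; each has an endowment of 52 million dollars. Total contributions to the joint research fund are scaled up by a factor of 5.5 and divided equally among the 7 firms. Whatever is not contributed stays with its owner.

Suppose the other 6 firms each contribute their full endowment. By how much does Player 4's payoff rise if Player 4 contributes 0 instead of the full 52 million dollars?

11.14 million dollars

Switching from a contribution of 52 to 0 lets Player 4 keep an extra 52 million dollars, but lowers the joint research fund by 52, which costs Player 4 their own share of that drop: 5.5/7 × 52 = 40.86.
Net gain = 52 − 40.86 = 11.14. The private return per contributed unit (0.7857) is below 1, so free-riding is indeed the best response regardless of what the others do.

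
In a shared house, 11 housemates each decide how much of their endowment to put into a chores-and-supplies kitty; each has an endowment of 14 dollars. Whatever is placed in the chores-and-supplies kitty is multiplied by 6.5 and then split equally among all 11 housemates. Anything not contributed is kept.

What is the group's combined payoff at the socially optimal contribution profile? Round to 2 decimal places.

Each contributed unit returns 6.500 to the group as a whole (0.5909 to each of 11 players), which exceeds 1, so the social optimum is full contribution: group total = 6.500 × 154 = 1001.00.

1001.00 dollars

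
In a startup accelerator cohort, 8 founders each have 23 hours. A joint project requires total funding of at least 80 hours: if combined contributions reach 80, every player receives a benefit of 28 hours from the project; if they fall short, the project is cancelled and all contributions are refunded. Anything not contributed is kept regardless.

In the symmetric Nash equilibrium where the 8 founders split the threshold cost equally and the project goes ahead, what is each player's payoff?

Equal share of the threshold: 80/8 = 10.
At this profile no one gains by cutting their contribution: any cut drops the total below 80, the project is cancelled, contributions are refunded, and the deviator ends with 23, which is less than 23 − 10 + 28 = 41. Contributing more than 10 just wastes the excess. So contributing exactly 10 is a best response.
Each player's payoff: 23 − 10 + 28 = 41.

41 hours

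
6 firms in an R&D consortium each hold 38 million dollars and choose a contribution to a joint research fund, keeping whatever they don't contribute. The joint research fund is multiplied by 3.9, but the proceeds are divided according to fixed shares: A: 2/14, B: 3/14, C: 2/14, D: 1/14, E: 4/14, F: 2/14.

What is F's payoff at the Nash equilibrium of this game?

59.17 million dollars

A player with share s gets back 3.9·s per unit contributed, so full contribution is dominant for anyone with s > 1/3.9 = 0.2564 and zero contribution is dominant for anyone below.
The only share above 0.2564 is E's 4/14, contributing 38; the remaining 5 contribute 0. Total contributed: 38.
F keeps 38 and receives 3.9 × 38 × 2/14 = 21.17 from the joint research fund, for a payoff of 59.17.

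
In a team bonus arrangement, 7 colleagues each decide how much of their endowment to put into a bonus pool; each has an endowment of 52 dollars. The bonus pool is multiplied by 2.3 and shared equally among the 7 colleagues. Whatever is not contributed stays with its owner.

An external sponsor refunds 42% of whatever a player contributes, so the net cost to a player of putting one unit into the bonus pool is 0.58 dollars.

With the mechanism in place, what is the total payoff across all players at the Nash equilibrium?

364.00 dollars

The effective private return is (2.3/7) / 0.58 = 0.5665, which is still under 1, so the mechanism doesn't change anyone's dominant strategy: zero contribution.
At the Nash equilibrium no one contributes; group total payoff = 7 × 52 = 364.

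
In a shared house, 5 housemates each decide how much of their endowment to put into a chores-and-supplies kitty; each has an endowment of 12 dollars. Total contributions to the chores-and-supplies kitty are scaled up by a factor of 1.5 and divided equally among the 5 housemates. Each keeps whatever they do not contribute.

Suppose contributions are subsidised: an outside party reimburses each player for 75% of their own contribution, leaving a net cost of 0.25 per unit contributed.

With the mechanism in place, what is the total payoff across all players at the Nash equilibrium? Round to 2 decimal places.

135.00 dollars

The effective private return per unit is now (1.5/5) / 0.25 = 1.2000 > 1, so every player's dominant strategy flips to full contribution.
At the Nash equilibrium everyone contributes 12. Group total payoff = 5 × (12 × 0.75 + 1.5 × 12) = 135.00.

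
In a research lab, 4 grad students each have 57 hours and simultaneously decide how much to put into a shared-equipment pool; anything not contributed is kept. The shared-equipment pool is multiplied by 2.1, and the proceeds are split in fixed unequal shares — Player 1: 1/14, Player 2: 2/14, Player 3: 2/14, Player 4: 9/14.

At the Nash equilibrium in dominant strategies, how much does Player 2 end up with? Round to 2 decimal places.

A player with share s gets back 2.1·s per unit contributed, so full contribution is dominant for anyone with s > 1/2.1 = 0.4762 and zero contribution is dominant for anyone below.
Only Player 4 (9/14) clears that bar, contributing 57; the remaining 3 contribute 0. Total contributed: 57.
Player 2 keeps 57 and receives 2.1 × 57 × 2/14 = 17.10 from the shared-equipment pool, for a payoff of 74.10.

74.10 hours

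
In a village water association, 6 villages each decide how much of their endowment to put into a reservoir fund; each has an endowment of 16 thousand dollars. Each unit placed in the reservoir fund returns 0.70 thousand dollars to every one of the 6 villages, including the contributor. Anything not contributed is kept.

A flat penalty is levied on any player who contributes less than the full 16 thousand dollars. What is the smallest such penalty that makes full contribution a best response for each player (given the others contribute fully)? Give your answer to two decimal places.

Given the others contribute fully, the best deviation is to contribute 0 (any partial contribution still incurs the fine and gives up units whose private return 0.70 is below 1).
Deviating from 16 to 0 saves 16 thousand dollars but forfeits the deviator's share of the drop in the reservoir fund: 0.70 × 16 = 11.20.
So the deviation gain is 16 − 11.20 = 4.80, and the fine must be at least 4.80 thousand dollars to wipe it out.

4.80 thousand dollars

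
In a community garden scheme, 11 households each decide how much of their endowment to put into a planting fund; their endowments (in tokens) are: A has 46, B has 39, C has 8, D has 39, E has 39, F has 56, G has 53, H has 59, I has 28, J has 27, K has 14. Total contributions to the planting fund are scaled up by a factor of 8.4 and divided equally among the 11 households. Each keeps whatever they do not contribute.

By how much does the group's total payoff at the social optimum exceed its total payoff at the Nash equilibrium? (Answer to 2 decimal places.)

3019.20 tokens

The private return per contributed unit is 8.4/11 = 0.7636 < 1 for every player regardless of endowment, so the Nash equilibrium is zero contribution and the group total is Σ E_j = 46 + 39 + 8 + 39 + 39 + 56 + 53 + 59 + 28 + 27 + 14 = 408.
Each contributed unit returns 8.400 to the group, so the social optimum is full contribution by everyone: group total = 8.400 × 408 = 3427.20.
Efficiency loss = (8.400 − 1) × 408 = 3019.20.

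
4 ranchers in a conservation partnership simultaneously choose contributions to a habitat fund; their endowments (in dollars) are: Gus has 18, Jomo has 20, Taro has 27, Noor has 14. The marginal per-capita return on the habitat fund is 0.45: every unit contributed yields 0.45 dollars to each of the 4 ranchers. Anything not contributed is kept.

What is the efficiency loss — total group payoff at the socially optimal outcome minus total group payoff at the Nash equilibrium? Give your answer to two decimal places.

63.20 dollars

The private return per contributed unit is 0.45 < 1 for everyone, so the Nash equilibrium is zero contribution and the group total is Σ E_j = 18 + 20 + 27 + 14 = 79.
Each contributed unit returns 1.800 to the group, so the social optimum is full contribution by everyone: group total = 1.800 × 79 = 142.20.
Efficiency loss = (1.800 − 1) × 79 = 63.20.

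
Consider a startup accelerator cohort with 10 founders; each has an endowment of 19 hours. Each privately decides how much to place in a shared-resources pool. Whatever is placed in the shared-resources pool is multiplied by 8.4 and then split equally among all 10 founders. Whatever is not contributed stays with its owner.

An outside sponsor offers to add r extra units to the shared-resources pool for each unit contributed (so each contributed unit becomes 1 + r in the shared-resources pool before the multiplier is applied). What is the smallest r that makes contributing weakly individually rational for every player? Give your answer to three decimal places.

0.190

With matching at rate r, one contributed unit becomes (1 + r) in the shared-resources pool and returns 8.4 × (1 + r) / 10 to the contributor.
Setting this equal to 1: 1 + r = 10/8.4 = 1.1905.
So the minimum matching rate is r = 1.1905 − 1 = 0.190.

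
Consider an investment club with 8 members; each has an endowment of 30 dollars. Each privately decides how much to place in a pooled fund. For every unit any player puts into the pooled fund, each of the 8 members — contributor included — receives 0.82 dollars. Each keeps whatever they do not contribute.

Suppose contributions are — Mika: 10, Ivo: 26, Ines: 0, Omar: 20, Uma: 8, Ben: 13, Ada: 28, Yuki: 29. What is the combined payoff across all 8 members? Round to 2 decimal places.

Total contributed: 10 + 26 + 0 + 20 + 8 + 13 + 28 + 29 = 134; total kept: 8 × 30 − 134 = 106.
The pooled fund pays out 0.82 × 8 × 134 = 879.04 in aggregate.
Group total = 106 + 879.04 = 985.04.

985.04 dollars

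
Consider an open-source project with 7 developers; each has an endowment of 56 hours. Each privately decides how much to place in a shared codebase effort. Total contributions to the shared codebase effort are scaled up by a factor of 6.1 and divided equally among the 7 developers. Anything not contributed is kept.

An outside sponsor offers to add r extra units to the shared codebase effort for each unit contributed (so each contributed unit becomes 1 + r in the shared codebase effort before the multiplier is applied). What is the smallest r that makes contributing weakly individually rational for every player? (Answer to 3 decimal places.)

With matching at rate r, one contributed unit becomes (1 + r) in the shared codebase effort and returns 6.1 × (1 + r) / 7 to the contributor.
Setting this equal to 1: 1 + r = 7/6.1 = 1.1475.
So the minimum matching rate is r = 1.1475 − 1 = 0.148.

0.148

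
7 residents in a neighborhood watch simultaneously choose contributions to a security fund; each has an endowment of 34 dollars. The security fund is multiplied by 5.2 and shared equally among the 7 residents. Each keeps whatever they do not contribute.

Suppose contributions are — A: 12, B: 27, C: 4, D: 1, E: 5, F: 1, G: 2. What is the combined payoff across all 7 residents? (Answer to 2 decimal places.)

Total contributed: 12 + 27 + 4 + 1 + 5 + 1 + 2 = 52; total kept: 7 × 34 − 52 = 186.
The security fund pays out 5.2 × 52 = 270.40 in aggregate.
Group total = 186 + 270.40 = 456.40.

456.40 dollars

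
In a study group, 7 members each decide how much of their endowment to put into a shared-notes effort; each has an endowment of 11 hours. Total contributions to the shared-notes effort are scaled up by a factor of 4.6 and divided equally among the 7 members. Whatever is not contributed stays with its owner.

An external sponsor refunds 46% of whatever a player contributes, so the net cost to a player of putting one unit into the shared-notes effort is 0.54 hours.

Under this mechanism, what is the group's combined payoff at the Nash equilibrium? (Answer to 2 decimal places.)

With the mechanism, a contributed unit returns (4.6/7) / 0.54 = 1.2169 per unit of net cost to the contributor — now above 1 — so contributing fully is weakly dominant for every player.
So the Nash equilibrium is full contribution by all 7; the group earns 7 × (11 × 0.46 + 4.6 × 11) = 389.62.

389.62 hours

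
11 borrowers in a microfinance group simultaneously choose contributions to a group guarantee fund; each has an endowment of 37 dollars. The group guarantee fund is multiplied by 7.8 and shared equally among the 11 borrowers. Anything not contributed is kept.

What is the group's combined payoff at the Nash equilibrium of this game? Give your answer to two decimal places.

407.00 dollars

Each contributed unit returns 7.8/11 = 0.7091 to its contributor — below 1 — so contributing 0 is dominant for every player. At the Nash equilibrium everyone keeps their 37, and the group total is 11 × 37 = 407.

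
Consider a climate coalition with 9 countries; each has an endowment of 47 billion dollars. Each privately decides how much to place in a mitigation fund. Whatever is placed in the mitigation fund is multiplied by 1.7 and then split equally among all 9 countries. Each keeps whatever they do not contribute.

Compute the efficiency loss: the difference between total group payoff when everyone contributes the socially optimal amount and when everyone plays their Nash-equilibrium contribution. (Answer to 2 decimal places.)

296.10 billion dollars

Each contributed unit returns 1.7/9 = 0.1889 to its contributor — below 1 — so contributing 0 is dominant for every player. At the Nash equilibrium everyone keeps their 47, and the group total is 9 × 47 = 423.
Each contributed unit returns 1.700 to the group as a whole (0.1889 to each of 9 players), which exceeds 1, so the social optimum is full contribution: group total = 1.700 × 423 = 719.10.
Efficiency loss = 719.10 − 423 = 296.10.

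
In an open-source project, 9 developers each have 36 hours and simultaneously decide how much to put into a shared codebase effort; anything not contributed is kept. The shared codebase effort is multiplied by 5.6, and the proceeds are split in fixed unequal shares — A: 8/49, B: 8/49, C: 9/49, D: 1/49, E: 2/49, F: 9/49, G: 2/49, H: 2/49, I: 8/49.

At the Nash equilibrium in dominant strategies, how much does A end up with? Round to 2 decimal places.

101.83 hours

Player j's private return per contributed unit is 5.6 × (j's share). Contributing is weakly dominant for j when that share is at least 1/5.6 = 0.1786, and contributing 0 is dominant otherwise.
The shares above 0.1786 belong to C and F, contributing 36 each; the remaining 7 contribute 0. Total contributed: 72.
A keeps 36 and receives 5.6 × 72 × 8/49 = 65.83 from the shared codebase effort, for a payoff of 101.83.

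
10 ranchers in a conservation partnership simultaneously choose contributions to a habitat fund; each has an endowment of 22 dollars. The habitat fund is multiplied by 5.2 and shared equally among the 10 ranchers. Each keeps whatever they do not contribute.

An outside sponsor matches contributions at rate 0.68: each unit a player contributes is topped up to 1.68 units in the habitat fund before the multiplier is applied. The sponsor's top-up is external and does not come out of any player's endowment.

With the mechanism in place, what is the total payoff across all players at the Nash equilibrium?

Even with the mechanism, each unit contributed returns only 5.2 × 1.68 / 10 = 0.8736 per unit of net cost, so contributing nothing is still dominant.
Everyone keeps their endowment and the group total is 10 × 22 = 220.

220.00 dollars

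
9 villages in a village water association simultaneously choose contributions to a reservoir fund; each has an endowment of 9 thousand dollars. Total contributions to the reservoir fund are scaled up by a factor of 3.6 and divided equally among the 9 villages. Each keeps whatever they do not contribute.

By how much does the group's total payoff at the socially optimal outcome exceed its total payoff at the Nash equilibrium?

210.60 thousand dollars

Each contributed unit returns 3.6/9 = 0.4000 to its contributor — below 1 — so contributing 0 is dominant for every player. At the Nash equilibrium everyone keeps their 9, and the group total is 9 × 9 = 81.
Each contributed unit returns 3.600 to the group as a whole (0.4000 to each of 9 players), which exceeds 1, so the social optimum is full contribution: group total = 3.600 × 81 = 291.60.
Efficiency loss = 291.60 − 81 = 210.60.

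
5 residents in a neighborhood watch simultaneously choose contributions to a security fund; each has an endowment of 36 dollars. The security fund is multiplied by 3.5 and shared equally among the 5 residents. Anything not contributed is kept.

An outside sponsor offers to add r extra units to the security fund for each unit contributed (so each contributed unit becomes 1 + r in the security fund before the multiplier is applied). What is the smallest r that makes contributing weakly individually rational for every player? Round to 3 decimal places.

0.429

With matching at rate r, one contributed unit becomes (1 + r) in the security fund and returns 3.5 × (1 + r) / 5 to the contributor.
Setting this equal to 1: 1 + r = 5/3.5 = 1.4286.
So the minimum matching rate is r = 1.4286 − 1 = 0.429.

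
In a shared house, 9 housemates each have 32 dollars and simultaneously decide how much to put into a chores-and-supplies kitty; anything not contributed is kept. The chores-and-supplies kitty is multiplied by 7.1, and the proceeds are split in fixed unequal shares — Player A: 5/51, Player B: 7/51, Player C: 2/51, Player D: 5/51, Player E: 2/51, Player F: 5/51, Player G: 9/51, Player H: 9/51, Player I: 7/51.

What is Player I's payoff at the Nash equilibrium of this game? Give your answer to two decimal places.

Each unit j contributes comes back to j as 7.1 × (j's share), so j prefers to contribute only if that share exceeds 1/7.1 = 0.1408; otherwise keeping the unit dominates.
Player G and Player H are above the threshold, contributing 32 each; the remaining 7 contribute 0. Total contributed: 64.
Player I keeps 32 and receives 7.1 × 64 × 7/51 = 62.37 from the chores-and-supplies kitty, for a payoff of 94.37.

94.37 dollars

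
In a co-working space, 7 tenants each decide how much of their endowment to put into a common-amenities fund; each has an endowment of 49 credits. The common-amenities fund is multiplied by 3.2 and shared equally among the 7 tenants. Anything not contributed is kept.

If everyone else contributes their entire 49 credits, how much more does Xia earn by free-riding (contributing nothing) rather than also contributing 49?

26.60 credits

Switching from a contribution of 49 to 0 lets Xia keep an extra 49 credits, but lowers the common-amenities fund by 49, which costs Xia their own share of that drop: 3.2/7 × 49 = 22.40.
Net gain = 49 − 22.40 = 26.60. The private return per contributed unit (0.4571) is below 1, so free-riding is indeed the best response regardless of what the others do.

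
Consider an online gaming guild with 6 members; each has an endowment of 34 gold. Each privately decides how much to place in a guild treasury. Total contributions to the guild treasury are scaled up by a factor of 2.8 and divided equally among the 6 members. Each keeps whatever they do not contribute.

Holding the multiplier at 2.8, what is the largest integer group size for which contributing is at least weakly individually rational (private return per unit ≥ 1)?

Private return per unit is 2.8/(group size), which is ≥ 1 whenever the group size is ≤ 2.8.
The largest such integer is 2.

2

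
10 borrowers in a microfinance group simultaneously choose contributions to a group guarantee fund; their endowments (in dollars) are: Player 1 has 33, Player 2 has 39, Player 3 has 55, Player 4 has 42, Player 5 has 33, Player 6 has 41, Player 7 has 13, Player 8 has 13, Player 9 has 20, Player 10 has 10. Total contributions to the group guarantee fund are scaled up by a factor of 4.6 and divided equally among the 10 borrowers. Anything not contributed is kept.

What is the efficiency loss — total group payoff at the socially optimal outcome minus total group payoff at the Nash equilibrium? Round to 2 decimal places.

The private return per contributed unit is 4.6/10 = 0.4600 < 1 for every player regardless of endowment, so the Nash equilibrium is zero contribution and the group total is Σ E_j = 33 + 39 + 55 + 42 + 33 + 41 + 13 + 13 + 20 + 10 = 299.
Each contributed unit returns 4.600 to the group, so the social optimum is full contribution by everyone: group total = 4.600 × 299 = 1375.40.
Efficiency loss = (4.600 − 1) × 299 = 1076.40.

1076.40 dollars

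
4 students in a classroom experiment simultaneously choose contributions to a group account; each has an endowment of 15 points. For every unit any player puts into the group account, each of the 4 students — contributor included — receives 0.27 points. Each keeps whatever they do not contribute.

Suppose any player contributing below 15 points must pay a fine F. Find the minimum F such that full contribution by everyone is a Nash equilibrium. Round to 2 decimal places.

Given the others contribute fully, the best deviation is to contribute 0 (any partial contribution still incurs the fine and gives up units whose private return 0.27 is below 1).
Deviating from 15 to 0 saves 15 points but forfeits the deviator's share of the drop in the group account: 0.27 × 15 = 4.05.
So the deviation gain is 15 − 4.05 = 10.95, and the fine must be at least 10.95 points to wipe it out.

10.95 points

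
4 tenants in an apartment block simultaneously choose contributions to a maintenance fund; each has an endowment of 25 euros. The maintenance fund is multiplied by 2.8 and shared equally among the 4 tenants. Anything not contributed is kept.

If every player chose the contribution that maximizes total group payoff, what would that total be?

280.00 euros

Each contributed unit returns 2.800 to the group as a whole (0.7000 to each of 4 players), which exceeds 1, so the social optimum is full contribution: group total = 2.800 × 100 = 280.00.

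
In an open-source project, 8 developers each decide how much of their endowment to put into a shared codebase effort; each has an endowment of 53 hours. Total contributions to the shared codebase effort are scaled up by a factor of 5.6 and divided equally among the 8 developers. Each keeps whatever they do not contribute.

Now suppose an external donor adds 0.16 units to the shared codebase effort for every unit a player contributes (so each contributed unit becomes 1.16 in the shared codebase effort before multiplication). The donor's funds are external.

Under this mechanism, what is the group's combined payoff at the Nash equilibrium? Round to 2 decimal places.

Even with the mechanism, each unit contributed returns only 5.6 × 1.16 / 8 = 0.8120 per unit of net cost, so contributing nothing is still dominant.
Everyone keeps their endowment and the group total is 8 × 53 = 424.

424.00 hours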